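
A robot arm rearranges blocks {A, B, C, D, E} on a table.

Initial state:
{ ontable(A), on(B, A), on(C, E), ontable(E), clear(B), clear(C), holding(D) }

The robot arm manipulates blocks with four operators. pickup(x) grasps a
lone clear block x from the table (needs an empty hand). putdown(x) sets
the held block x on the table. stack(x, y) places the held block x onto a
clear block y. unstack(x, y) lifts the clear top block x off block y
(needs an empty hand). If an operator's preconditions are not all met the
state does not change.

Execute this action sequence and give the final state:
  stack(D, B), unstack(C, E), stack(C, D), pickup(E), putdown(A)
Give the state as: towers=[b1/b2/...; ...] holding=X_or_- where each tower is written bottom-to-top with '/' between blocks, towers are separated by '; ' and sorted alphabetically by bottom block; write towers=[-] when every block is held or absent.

towers=[A/B/D/C] holding=E

step 1 (stack(D, B)): towers=[A/B/D; E/C] holding=-
step 2 (unstack(C, E)): towers=[A/B/D; E] holding=C
step 3 (stack(C, D)): towers=[A/B/D/C; E] holding=-
step 4 (pickup(E)): towers=[A/B/D/C] holding=E
step 5 (putdown(A)) [no-op]: towers=[A/B/D/C] holding=E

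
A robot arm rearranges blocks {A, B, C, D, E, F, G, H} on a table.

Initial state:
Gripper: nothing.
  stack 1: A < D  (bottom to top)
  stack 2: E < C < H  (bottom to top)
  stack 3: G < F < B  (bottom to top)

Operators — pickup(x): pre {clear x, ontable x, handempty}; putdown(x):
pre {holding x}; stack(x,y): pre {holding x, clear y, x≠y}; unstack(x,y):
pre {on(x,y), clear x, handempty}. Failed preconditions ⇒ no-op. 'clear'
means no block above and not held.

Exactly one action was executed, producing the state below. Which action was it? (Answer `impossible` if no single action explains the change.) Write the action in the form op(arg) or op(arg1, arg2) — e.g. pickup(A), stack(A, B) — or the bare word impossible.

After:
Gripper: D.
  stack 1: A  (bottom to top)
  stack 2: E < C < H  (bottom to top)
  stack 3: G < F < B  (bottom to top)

target: towers=[A; E/C/H; G/F/B] holding=D
     unstack(H, C) → towers=[A/D; E/C; G/F/B] holding=H
     unstack(B, F) → towers=[A/D; E/C/H; G/F] holding=B
     unstack(D, A) → towers=[A; E/C/H; G/F/B] holding=D  ← match

unstack(D, A)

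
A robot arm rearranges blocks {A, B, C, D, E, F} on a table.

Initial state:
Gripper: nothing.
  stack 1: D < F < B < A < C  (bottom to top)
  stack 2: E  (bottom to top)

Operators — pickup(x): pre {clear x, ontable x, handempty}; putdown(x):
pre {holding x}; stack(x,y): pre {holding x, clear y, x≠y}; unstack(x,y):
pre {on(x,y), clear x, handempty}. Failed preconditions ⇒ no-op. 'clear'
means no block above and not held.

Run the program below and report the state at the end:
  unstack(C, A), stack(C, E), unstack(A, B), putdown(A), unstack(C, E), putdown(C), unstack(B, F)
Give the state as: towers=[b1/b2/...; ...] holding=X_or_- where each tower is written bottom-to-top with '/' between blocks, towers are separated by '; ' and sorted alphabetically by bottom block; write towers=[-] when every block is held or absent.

towers=[A; C; D/F; E] holding=B

step 1 (unstack(C, A)): towers=[D/F/B/A; E] holding=C
step 2 (stack(C, E)): towers=[D/F/B/A; E/C] holding=-
step 3 (unstack(A, B)): towers=[D/F/B; E/C] holding=A
step 4 (putdown(A)): towers=[A; D/F/B; E/C] holding=-
step 5 (unstack(C, E)): towers=[A; D/F/B; E] holding=C
step 6 (putdown(C)): towers=[A; C; D/F/B; E] holding=-
step 7 (unstack(B, F)): towers=[A; C; D/F; E] holding=B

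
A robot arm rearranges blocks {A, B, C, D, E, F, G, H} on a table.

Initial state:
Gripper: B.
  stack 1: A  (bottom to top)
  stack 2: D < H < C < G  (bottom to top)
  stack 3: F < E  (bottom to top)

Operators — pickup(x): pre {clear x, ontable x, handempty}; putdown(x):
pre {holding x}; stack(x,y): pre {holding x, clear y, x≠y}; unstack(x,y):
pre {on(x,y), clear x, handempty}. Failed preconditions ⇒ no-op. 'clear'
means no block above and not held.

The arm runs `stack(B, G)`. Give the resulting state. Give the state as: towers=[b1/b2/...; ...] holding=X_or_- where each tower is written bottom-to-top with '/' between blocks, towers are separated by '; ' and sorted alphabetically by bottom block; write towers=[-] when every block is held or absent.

before: towers=[A; D/H/C/G; F/E] holding=B
pre[stack(B, G)]: holding(B) ok, clear(G) ok, B≠G ok
all met → apply stack(B, G)
after:  towers=[A; D/H/C/G/B; F/E] holding=-

towers=[A; D/H/C/G/B; F/E] holding=-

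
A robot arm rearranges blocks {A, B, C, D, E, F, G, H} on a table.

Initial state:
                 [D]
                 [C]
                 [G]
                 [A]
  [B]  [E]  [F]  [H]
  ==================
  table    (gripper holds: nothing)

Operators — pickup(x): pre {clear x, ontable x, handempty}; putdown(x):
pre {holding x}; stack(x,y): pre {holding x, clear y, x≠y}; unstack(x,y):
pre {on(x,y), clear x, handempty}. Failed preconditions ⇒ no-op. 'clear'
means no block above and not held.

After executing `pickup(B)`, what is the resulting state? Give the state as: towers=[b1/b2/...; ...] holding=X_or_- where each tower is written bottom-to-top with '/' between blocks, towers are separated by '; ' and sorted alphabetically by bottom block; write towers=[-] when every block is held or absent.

towers=[E; F; H/A/G/C/D] holding=B

before: towers=[B; E; F; H/A/G/C/D] holding=-
pre[pickup(B)]: clear(B) ✓, ontable(B) ✓, handempty ✓
all met → apply pickup(B)
after:  towers=[E; F; H/A/G/C/D] holding=B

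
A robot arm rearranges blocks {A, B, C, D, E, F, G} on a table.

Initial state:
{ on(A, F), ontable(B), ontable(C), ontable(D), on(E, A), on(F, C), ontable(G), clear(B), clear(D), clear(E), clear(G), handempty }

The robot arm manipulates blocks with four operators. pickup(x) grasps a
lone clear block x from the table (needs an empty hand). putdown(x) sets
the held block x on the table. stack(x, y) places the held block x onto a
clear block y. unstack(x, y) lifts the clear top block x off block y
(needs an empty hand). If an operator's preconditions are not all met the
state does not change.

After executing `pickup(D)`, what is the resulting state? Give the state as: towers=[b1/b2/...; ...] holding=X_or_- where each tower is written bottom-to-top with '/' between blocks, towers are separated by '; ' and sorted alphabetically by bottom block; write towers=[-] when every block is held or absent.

towers=[B; C/F/A/E; G] holding=D

before: towers=[B; C/F/A/E; D; G] holding=-
pre[pickup(D)]: clear(D) yes, ontable(D) yes, handempty yes
all met → apply pickup(D)
after:  towers=[B; C/F/A/E; G] holding=D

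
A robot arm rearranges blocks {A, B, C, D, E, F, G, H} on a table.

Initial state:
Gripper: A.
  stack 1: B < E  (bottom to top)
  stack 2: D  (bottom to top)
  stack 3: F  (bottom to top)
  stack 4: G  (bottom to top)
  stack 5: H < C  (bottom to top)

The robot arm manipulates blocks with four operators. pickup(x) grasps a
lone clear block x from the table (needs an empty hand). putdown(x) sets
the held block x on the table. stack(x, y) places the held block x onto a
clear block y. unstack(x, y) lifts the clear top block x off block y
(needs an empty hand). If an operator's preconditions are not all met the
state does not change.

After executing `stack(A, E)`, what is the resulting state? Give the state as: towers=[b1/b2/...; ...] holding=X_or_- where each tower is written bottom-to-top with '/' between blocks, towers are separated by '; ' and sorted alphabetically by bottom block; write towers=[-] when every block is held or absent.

before: towers=[B/E; D; F; G; H/C] holding=A
pre[stack(A, E)]: holding(A) yes, clear(E) yes, A≠E yes
all met → apply stack(A, E)
after:  towers=[B/E/A; D; F; G; H/C] holding=-

towers=[B/E/A; D; F; G; H/C] holding=-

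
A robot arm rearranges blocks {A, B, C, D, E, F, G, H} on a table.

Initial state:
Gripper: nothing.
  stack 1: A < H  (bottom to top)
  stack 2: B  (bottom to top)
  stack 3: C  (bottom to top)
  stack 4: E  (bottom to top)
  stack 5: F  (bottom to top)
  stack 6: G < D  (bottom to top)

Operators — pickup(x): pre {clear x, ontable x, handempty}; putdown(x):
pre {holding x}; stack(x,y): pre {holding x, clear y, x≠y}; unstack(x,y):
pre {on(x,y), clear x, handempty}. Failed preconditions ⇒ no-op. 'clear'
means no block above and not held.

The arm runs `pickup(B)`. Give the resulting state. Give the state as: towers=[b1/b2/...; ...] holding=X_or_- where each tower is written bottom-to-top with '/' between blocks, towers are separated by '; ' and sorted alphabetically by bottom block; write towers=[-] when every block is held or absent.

before: towers=[A/H; B; C; E; F; G/D] holding=-
pre[pickup(B)]: clear(B) ok, ontable(B) ok, handempty ok
all met → apply pickup(B)
after:  towers=[A/H; C; E; F; G/D] holding=B

towers=[A/H; C; E; F; G/D] holding=B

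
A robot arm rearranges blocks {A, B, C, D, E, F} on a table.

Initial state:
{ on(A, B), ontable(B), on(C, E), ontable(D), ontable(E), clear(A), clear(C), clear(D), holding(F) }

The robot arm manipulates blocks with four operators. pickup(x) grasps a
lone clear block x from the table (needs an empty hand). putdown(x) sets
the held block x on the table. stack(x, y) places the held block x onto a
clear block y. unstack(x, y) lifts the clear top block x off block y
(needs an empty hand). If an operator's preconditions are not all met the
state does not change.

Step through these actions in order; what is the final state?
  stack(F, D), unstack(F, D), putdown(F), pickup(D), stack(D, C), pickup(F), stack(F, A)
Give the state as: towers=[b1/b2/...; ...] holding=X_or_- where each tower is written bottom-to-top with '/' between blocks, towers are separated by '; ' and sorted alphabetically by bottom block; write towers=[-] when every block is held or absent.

towers=[B/A/F; E/C/D] holding=-

step 1 (stack(F, D)): towers=[B/A; D/F; E/C] holding=-
step 2 (unstack(F, D)): towers=[B/A; D; E/C] holding=F
step 3 (putdown(F)): towers=[B/A; D; E/C; F] holding=-
step 4 (pickup(D)): towers=[B/A; E/C; F] holding=D
step 5 (stack(D, C)): towers=[B/A; E/C/D; F] holding=-
step 6 (pickup(F)): towers=[B/A; E/C/D] holding=F
step 7 (stack(F, A)): towers=[B/A/F; E/C/D] holding=-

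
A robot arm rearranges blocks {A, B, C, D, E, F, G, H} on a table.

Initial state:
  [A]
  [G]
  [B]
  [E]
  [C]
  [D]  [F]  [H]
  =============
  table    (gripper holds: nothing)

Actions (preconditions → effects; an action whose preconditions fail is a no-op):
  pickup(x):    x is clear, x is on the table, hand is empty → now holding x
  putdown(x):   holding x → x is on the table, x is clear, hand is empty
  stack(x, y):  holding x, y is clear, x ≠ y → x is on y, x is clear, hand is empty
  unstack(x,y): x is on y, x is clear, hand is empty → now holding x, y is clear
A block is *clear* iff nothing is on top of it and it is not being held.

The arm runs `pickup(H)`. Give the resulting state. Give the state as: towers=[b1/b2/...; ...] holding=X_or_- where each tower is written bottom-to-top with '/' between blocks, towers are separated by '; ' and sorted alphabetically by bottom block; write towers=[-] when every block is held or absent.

before: towers=[D/C/E/B/G/A; F; H] holding=-
pre[pickup(H)]: clear(H) yes, ontable(H) yes, handempty yes
all met → apply pickup(H)
after:  towers=[D/C/E/B/G/A; F] holding=H

towers=[D/C/E/B/G/A; F] holding=H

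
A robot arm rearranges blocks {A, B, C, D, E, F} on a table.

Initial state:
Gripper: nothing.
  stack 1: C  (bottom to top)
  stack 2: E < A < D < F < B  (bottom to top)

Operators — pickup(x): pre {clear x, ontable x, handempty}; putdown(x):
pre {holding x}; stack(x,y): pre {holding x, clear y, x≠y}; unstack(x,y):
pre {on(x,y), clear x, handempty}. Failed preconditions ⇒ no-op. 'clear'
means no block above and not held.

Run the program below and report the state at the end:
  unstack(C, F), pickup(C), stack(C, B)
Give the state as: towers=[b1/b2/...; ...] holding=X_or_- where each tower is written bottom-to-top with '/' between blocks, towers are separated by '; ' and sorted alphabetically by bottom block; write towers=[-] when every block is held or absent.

step 1 (unstack(C, F)) [no-op]: towers=[C; E/A/D/F/B] holding=-
step 2 (pickup(C)): towers=[E/A/D/F/B] holding=C
step 3 (stack(C, B)): towers=[E/A/D/F/B/C] holding=-

towers=[E/A/D/F/B/C] holding=-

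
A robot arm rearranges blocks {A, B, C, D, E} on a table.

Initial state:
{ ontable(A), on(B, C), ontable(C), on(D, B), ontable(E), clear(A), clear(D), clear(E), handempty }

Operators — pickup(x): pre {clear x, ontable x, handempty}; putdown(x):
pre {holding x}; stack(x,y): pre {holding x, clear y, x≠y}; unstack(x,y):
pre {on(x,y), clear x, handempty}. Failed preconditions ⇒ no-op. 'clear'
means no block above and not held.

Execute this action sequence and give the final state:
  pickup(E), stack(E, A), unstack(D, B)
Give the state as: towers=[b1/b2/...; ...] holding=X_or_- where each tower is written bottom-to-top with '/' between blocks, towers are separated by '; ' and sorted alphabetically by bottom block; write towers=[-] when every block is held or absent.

towers=[A/E; C/B] holding=D

step 1 (pickup(E)): towers=[A; C/B/D] holding=E
step 2 (stack(E, A)): towers=[A/E; C/B/D] holding=-
step 3 (unstack(D, B)): towers=[A/E; C/B] holding=D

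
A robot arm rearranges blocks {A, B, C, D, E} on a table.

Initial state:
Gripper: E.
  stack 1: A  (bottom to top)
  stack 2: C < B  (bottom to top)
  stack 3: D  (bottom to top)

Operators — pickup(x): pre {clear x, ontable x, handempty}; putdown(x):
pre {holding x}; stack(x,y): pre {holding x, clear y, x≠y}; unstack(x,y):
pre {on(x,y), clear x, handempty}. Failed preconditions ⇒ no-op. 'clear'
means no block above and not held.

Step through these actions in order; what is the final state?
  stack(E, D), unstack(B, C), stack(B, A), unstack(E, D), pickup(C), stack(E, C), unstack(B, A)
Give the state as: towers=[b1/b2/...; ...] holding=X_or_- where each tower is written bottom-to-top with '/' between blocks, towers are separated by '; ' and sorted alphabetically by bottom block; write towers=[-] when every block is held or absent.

towers=[A; C/E; D] holding=B

step 1 (stack(E, D)): towers=[A; C/B; D/E] holding=-
step 2 (unstack(B, C)): towers=[A; C; D/E] holding=B
step 3 (stack(B, A)): towers=[A/B; C; D/E] holding=-
step 4 (unstack(E, D)): towers=[A/B; C; D] holding=E
step 5 (pickup(C)) [no-op]: towers=[A/B; C; D] holding=E
step 6 (stack(E, C)): towers=[A/B; C/E; D] holding=-
step 7 (unstack(B, A)): towers=[A; C/E; D] holding=B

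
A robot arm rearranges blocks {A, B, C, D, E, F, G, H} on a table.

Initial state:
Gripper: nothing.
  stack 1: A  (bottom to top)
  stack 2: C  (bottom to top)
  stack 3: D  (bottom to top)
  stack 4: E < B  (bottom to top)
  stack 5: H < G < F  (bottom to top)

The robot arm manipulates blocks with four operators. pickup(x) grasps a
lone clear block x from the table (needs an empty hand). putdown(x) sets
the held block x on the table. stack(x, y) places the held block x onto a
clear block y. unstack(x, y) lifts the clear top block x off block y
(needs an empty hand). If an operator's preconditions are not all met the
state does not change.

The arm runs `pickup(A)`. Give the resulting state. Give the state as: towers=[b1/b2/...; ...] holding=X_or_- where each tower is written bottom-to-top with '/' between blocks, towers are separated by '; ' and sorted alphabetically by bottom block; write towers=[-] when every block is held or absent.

towers=[C; D; E/B; H/G/F] holding=A

before: towers=[A; C; D; E/B; H/G/F] holding=-
pre[pickup(A)]: clear(A) ok, ontable(A) ok, handempty ok
all met → apply pickup(A)
after:  towers=[C; D; E/B; H/G/F] holding=A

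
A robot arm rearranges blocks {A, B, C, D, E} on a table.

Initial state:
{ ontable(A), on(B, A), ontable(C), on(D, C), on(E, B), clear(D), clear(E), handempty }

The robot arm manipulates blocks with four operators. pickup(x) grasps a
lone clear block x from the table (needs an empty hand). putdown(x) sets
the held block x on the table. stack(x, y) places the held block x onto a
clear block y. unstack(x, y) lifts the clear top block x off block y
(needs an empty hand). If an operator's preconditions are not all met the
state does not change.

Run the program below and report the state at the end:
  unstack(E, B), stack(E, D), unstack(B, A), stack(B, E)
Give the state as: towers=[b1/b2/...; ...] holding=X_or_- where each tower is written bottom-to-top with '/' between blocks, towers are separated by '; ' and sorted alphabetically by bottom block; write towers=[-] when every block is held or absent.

step 1 (unstack(E, B)): towers=[A/B; C/D] holding=E
step 2 (stack(E, D)): towers=[A/B; C/D/E] holding=-
step 3 (unstack(B, A)): towers=[A; C/D/E] holding=B
step 4 (stack(B, E)): towers=[A; C/D/E/B] holding=-

towers=[A; C/D/E/B] holding=-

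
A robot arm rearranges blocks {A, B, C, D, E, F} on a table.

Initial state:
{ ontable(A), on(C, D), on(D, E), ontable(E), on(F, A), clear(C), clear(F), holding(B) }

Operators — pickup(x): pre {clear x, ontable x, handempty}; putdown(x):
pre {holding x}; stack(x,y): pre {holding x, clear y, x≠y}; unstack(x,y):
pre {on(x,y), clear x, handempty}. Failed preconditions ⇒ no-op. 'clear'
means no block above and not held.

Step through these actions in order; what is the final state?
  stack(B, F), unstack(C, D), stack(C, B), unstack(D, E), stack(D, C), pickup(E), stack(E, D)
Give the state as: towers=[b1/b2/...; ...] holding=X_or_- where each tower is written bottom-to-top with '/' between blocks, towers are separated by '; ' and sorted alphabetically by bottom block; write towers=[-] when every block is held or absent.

towers=[A/F/B/C/D/E] holding=-

step 1 (stack(B, F)): towers=[A/F/B; E/D/C] holding=-
step 2 (unstack(C, D)): towers=[A/F/B; E/D] holding=C
step 3 (stack(C, B)): towers=[A/F/B/C; E/D] holding=-
step 4 (unstack(D, E)): towers=[A/F/B/C; E] holding=D
step 5 (stack(D, C)): towers=[A/F/B/C/D; E] holding=-
step 6 (pickup(E)): towers=[A/F/B/C/D] holding=E
step 7 (stack(E, D)): towers=[A/F/B/C/D/E] holding=-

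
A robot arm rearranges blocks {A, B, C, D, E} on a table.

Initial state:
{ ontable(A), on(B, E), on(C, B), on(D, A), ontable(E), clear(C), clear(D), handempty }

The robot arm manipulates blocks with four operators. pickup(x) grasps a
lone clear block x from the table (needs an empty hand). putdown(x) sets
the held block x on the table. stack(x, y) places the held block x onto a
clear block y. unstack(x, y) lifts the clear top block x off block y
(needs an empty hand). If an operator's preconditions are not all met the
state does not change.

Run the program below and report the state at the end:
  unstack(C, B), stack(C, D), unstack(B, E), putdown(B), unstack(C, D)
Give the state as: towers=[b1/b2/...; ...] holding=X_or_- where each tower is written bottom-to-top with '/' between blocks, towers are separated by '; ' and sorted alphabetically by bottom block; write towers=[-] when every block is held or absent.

towers=[A/D; B; E] holding=C

step 1 (unstack(C, B)): towers=[A/D; E/B] holding=C
step 2 (stack(C, D)): towers=[A/D/C; E/B] holding=-
step 3 (unstack(B, E)): towers=[A/D/C; E] holding=B
step 4 (putdown(B)): towers=[A/D/C; B; E] holding=-
step 5 (unstack(C, D)): towers=[A/D; B; E] holding=C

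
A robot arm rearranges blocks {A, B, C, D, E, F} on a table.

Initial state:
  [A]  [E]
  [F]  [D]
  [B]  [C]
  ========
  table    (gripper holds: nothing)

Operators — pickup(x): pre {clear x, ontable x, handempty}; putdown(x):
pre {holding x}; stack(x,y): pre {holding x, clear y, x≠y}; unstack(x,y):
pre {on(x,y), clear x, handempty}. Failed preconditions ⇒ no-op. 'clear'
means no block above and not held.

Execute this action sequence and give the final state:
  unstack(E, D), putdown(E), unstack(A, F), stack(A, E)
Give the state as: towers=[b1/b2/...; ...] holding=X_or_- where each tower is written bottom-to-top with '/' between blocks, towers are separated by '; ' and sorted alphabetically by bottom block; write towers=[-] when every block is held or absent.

step 1 (unstack(E, D)): towers=[B/F/A; C/D] holding=E
step 2 (putdown(E)): towers=[B/F/A; C/D; E] holding=-
step 3 (unstack(A, F)): towers=[B/F; C/D; E] holding=A
step 4 (stack(A, E)): towers=[B/F; C/D; E/A] holding=-

towers=[B/F; C/D; E/A] holding=-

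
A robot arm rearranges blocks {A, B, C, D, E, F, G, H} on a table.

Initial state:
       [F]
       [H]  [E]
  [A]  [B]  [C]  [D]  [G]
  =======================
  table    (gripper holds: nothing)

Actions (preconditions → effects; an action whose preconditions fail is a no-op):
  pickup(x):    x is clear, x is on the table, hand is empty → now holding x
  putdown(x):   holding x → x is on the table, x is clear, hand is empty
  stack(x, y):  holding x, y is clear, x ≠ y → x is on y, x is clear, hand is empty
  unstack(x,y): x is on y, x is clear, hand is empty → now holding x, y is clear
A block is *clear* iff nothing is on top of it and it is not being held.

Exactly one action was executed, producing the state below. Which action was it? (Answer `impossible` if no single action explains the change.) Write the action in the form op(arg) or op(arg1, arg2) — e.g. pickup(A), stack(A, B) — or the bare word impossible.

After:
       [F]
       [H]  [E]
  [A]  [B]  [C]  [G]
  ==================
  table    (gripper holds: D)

pickup(D)

target: towers=[A; B/H/F; C/E; G] holding=D
         pickup(G) → towers=[A; B/H/F; C/E; D] holding=G
         pickup(A) → towers=[B/H/F; C/E; D; G] holding=A
     unstack(E, C) → towers=[A; B/H/F; C; D; G] holding=E
     unstack(F, H) → towers=[A; B/H; C/E; D; G] holding=F
         pickup(D) → towers=[A; B/H/F; C/E; G] holding=D  ← match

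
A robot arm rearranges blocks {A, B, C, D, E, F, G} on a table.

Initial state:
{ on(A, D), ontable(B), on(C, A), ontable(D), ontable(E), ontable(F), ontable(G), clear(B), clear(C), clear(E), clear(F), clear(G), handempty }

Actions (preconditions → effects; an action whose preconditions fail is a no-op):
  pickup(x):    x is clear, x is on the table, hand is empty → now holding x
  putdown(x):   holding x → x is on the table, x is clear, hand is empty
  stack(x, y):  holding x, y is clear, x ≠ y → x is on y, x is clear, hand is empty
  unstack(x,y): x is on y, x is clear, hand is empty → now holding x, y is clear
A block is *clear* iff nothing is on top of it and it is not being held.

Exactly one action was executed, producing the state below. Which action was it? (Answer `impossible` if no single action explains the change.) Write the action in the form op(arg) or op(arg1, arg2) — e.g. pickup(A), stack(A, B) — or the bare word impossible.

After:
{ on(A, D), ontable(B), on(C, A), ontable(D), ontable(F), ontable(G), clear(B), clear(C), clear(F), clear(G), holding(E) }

pickup(E)

target: towers=[B; D/A/C; F; G] holding=E
         pickup(B) → towers=[D/A/C; E; F; G] holding=B
         pickup(F) → towers=[B; D/A/C; E; G] holding=F
         pickup(G) → towers=[B; D/A/C; E; F] holding=G
         pickup(E) → towers=[B; D/A/C; F; G] holding=E  ← match
     unstack(C, A) → towers=[B; D/A; E; F; G] holding=C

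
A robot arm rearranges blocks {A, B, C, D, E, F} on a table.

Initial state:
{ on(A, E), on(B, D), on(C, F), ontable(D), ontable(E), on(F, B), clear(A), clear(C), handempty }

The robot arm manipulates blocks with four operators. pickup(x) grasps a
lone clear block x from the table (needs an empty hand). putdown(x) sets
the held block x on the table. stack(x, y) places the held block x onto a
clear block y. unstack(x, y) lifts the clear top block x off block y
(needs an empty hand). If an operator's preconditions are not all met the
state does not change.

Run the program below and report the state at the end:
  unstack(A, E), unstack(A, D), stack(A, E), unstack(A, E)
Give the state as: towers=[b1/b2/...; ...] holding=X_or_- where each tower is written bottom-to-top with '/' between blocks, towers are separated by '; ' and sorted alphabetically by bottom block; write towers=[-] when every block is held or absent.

step 1 (unstack(A, E)): towers=[D/B/F/C; E] holding=A
step 2 (unstack(A, D)) [no-op]: towers=[D/B/F/C; E] holding=A
step 3 (stack(A, E)): towers=[D/B/F/C; E/A] holding=-
step 4 (unstack(A, E)): towers=[D/B/F/C; E] holding=A

towers=[D/B/F/C; E] holding=A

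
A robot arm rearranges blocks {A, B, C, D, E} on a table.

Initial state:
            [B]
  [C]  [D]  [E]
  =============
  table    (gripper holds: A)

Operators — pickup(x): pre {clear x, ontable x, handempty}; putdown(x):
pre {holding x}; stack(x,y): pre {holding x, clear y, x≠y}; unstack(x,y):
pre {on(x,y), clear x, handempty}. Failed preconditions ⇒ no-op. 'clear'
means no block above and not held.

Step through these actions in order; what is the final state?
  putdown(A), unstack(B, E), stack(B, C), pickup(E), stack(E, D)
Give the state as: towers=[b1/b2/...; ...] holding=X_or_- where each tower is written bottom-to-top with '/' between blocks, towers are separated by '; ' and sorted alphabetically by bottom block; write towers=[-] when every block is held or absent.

towers=[A; C/B; D/E] holding=-

step 1 (putdown(A)): towers=[A; C; D; E/B] holding=-
step 2 (unstack(B, E)): towers=[A; C; D; E] holding=B
step 3 (stack(B, C)): towers=[A; C/B; D; E] holding=-
step 4 (pickup(E)): towers=[A; C/B; D] holding=E
step 5 (stack(E, D)): towers=[A; C/B; D/E] holding=-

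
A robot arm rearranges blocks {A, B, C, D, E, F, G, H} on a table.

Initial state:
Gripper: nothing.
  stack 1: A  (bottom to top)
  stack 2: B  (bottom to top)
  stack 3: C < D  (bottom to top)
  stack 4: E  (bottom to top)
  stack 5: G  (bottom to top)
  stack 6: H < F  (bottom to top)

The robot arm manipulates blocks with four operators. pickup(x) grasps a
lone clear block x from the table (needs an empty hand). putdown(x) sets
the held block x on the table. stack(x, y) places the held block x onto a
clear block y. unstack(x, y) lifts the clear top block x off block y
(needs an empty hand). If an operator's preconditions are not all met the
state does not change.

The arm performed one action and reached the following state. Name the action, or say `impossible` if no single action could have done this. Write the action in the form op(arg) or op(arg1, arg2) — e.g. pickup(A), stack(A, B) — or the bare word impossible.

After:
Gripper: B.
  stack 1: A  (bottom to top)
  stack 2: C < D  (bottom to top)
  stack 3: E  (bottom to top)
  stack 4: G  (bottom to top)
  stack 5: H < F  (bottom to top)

target: towers=[A; C/D; E; G; H/F] holding=B
         pickup(G) → towers=[A; B; C/D; E; H/F] holding=G
         pickup(A) → towers=[B; C/D; E; G; H/F] holding=A
         pickup(E) → towers=[A; B; C/D; G; H/F] holding=E
         pickup(B) → towers=[A; C/D; E; G; H/F] holding=B  ← match
     unstack(F, H) → towers=[A; B; C/D; E; G; H] holding=F
     unstack(D, C) → towers=[A; B; C; E; G; H/F] holding=D

pickup(B)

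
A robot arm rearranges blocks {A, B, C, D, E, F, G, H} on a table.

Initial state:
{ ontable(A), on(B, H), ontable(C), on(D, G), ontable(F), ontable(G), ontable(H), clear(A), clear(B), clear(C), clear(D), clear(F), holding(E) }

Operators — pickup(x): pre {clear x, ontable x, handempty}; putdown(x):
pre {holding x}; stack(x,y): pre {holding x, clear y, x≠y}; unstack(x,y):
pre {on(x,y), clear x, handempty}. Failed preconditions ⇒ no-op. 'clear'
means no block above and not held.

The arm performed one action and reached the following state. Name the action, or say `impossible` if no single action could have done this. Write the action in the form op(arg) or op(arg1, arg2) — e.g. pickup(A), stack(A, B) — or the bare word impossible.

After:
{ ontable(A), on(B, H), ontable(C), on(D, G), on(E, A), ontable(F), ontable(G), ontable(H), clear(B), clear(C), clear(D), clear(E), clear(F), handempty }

stack(E, A)

target: towers=[A/E; C; F; G/D; H/B] holding=-
        putdown(E) → towers=[A; C; E; F; G/D; H/B] holding=-
       stack(E, A) → towers=[A/E; C; F; G/D; H/B] holding=-  ← match
       stack(E, B) → towers=[A; C; F; G/D; H/B/E] holding=-
       stack(E, F) → towers=[A; C; F/E; G/D; H/B] holding=-
       stack(E, D) → towers=[A; C; F; G/D/E; H/B] holding=-
       stack(E, C) → towers=[A; C/E; F; G/D; H/B] holding=-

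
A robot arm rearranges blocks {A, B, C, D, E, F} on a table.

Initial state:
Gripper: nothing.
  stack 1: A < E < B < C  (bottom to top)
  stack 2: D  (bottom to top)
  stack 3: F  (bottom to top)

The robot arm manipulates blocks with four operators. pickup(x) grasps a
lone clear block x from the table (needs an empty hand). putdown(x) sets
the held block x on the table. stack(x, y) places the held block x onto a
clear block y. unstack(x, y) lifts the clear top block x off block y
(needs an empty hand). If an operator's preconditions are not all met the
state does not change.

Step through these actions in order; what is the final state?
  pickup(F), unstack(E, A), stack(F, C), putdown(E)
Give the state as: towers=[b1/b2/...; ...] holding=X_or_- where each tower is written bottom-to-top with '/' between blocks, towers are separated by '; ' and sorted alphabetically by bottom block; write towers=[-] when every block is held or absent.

towers=[A/E/B/C/F; D] holding=-

step 1 (pickup(F)): towers=[A/E/B/C; D] holding=F
step 2 (unstack(E, A)) [no-op]: towers=[A/E/B/C; D] holding=F
step 3 (stack(F, C)): towers=[A/E/B/C/F; D] holding=-
step 4 (putdown(E)) [no-op]: towers=[A/E/B/C/F; D] holding=-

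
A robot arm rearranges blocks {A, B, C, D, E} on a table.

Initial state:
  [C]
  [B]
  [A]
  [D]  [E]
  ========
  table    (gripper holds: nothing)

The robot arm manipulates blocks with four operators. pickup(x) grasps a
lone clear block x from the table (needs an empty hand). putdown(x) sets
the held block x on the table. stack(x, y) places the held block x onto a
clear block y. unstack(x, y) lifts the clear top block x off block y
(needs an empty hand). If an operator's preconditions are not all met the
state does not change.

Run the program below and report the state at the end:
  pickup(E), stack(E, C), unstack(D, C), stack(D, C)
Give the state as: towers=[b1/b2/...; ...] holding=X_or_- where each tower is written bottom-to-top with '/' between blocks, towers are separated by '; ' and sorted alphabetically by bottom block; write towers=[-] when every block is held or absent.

step 1 (pickup(E)): towers=[D/A/B/C] holding=E
step 2 (stack(E, C)): towers=[D/A/B/C/E] holding=-
step 3 (unstack(D, C)) [no-op]: towers=[D/A/B/C/E] holding=-
step 4 (stack(D, C)) [no-op]: towers=[D/A/B/C/E] holding=-

towers=[D/A/B/C/E] holding=-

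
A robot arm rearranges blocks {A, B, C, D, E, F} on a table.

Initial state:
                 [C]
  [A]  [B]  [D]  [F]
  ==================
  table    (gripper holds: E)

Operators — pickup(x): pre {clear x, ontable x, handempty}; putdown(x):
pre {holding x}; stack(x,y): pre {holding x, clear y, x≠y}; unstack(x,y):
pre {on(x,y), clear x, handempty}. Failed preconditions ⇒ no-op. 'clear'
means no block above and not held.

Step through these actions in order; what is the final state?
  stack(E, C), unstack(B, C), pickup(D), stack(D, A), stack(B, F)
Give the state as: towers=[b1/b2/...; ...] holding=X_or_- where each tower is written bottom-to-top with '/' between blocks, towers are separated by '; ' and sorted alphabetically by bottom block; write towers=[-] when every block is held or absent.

towers=[A/D; B; F/C/E] holding=-

step 1 (stack(E, C)): towers=[A; B; D; F/C/E] holding=-
step 2 (unstack(B, C)) [no-op]: towers=[A; B; D; F/C/E] holding=-
step 3 (pickup(D)): towers=[A; B; F/C/E] holding=D
step 4 (stack(D, A)): towers=[A/D; B; F/C/E] holding=-
step 5 (stack(B, F)) [no-op]: towers=[A/D; B; F/C/E] holding=-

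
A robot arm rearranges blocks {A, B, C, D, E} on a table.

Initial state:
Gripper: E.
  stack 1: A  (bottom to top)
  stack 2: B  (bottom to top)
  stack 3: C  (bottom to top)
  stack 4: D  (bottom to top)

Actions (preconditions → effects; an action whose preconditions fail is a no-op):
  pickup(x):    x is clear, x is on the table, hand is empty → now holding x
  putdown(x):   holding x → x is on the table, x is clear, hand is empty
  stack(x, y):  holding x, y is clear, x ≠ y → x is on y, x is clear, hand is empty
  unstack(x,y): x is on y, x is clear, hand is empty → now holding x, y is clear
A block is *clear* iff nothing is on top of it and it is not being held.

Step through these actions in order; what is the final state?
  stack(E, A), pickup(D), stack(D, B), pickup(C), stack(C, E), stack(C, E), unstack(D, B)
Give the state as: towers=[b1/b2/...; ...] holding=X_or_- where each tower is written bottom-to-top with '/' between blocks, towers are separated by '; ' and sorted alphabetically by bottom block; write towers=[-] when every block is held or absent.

step 1 (stack(E, A)): towers=[A/E; B; C; D] holding=-
step 2 (pickup(D)): towers=[A/E; B; C] holding=D
step 3 (stack(D, B)): towers=[A/E; B/D; C] holding=-
step 4 (pickup(C)): towers=[A/E; B/D] holding=C
step 5 (stack(C, E)): towers=[A/E/C; B/D] holding=-
step 6 (stack(C, E)) [no-op]: towers=[A/E/C; B/D] holding=-
step 7 (unstack(D, B)): towers=[A/E/C; B] holding=D

towers=[A/E/C; B] holding=D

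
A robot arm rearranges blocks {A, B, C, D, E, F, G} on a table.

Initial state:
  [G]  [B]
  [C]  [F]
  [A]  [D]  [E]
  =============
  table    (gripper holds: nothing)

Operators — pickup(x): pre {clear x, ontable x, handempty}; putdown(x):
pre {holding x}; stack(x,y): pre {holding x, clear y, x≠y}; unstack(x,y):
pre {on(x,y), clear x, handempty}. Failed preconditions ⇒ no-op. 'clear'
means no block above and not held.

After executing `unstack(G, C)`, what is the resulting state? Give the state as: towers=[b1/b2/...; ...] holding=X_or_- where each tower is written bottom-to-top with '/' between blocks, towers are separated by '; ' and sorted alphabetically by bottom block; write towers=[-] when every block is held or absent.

towers=[A/C; D/F/B; E] holding=G

before: towers=[A/C/G; D/F/B; E] holding=-
pre[unstack(G, C)]: on(G,C) ok, clear(G) ok, handempty ok
all met → apply unstack(G, C)
after:  towers=[A/C; D/F/B; E] holding=G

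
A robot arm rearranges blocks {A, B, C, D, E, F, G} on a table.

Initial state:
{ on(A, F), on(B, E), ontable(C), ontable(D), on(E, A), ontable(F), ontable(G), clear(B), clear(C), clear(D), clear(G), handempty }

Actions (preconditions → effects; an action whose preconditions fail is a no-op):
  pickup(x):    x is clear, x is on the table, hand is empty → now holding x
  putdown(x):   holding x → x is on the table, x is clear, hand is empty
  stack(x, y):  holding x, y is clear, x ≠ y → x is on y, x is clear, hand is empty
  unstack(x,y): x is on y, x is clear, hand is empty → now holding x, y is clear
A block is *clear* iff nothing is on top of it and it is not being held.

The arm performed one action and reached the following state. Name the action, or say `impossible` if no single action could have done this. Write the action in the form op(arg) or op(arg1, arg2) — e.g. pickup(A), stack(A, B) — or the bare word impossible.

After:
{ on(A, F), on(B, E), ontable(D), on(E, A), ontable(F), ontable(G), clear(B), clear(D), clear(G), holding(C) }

target: towers=[D; F/A/E/B; G] holding=C
     unstack(B, E) → towers=[C; D; F/A/E; G] holding=B
         pickup(G) → towers=[C; D; F/A/E/B] holding=G
         pickup(D) → towers=[C; F/A/E/B; G] holding=D
         pickup(C) → towers=[D; F/A/E/B; G] holding=C  ← match

pickup(C)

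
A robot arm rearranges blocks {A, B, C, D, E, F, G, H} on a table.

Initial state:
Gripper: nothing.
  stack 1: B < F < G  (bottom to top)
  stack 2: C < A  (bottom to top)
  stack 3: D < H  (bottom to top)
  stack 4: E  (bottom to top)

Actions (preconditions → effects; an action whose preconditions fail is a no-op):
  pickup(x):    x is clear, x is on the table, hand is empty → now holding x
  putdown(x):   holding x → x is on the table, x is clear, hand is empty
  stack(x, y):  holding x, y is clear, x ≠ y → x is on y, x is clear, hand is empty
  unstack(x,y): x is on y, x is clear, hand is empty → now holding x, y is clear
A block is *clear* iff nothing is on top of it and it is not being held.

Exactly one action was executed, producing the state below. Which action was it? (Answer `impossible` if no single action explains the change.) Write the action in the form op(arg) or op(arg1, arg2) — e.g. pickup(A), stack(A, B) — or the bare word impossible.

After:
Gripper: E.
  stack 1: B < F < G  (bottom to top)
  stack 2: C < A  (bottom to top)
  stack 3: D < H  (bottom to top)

pickup(E)

target: towers=[B/F/G; C/A; D/H] holding=E
     unstack(G, F) → towers=[B/F; C/A; D/H; E] holding=G
     unstack(A, C) → towers=[B/F/G; C; D/H; E] holding=A
         pickup(E) → towers=[B/F/G; C/A; D/H] holding=E  ← match
     unstack(H, D) → towers=[B/F/G; C/A; D; E] holding=H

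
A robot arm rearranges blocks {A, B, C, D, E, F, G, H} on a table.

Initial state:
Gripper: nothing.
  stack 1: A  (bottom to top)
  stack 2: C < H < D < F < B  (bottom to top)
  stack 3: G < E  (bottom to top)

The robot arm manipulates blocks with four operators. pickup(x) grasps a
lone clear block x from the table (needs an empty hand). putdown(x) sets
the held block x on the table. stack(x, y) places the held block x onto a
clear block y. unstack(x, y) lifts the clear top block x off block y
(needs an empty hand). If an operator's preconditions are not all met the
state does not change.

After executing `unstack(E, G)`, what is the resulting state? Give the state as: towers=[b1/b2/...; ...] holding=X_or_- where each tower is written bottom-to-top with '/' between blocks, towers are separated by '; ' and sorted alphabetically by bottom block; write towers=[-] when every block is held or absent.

before: towers=[A; C/H/D/F/B; G/E] holding=-
pre[unstack(E, G)]: on(E,G) ✓, clear(E) ✓, handempty ✓
all met → apply unstack(E, G)
after:  towers=[A; C/H/D/F/B; G] holding=E

towers=[A; C/H/D/F/B; G] holding=E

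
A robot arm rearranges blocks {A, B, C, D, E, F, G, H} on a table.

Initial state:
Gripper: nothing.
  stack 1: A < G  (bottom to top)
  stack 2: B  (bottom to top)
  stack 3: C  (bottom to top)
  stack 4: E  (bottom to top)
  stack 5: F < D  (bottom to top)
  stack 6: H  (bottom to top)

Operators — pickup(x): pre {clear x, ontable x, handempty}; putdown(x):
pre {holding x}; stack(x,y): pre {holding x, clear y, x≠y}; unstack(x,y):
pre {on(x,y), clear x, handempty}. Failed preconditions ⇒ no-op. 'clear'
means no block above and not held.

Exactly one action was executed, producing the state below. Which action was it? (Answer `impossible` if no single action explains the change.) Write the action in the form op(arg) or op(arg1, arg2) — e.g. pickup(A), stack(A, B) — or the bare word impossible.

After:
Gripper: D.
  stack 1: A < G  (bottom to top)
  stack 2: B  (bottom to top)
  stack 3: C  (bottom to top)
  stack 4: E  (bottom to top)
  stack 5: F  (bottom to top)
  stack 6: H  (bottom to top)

unstack(D, F)

target: towers=[A/G; B; C; E; F; H] holding=D
     unstack(G, A) → towers=[A; B; C; E; F/D; H] holding=G
         pickup(E) → towers=[A/G; B; C; F/D; H] holding=E
         pickup(H) → towers=[A/G; B; C; E; F/D] holding=H
         pickup(B) → towers=[A/G; C; E; F/D; H] holding=B
     unstack(D, F) → towers=[A/G; B; C; E; F; H] holding=D  ← match
         pickup(C) → towers=[A/G; B; E; F/D; H] holding=C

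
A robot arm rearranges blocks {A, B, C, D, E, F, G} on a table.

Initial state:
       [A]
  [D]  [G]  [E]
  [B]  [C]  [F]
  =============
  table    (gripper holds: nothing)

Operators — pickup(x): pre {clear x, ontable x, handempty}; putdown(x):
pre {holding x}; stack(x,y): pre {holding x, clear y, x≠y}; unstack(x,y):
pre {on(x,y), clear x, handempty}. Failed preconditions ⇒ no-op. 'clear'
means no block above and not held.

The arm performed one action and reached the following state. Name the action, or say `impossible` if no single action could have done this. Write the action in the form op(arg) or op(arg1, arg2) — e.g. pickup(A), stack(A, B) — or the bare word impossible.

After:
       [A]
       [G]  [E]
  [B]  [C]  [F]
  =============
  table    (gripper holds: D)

unstack(D, B)

target: towers=[B; C/G/A; F/E] holding=D
     unstack(D, B) → towers=[B; C/G/A; F/E] holding=D  ← match
     unstack(A, G) → towers=[B/D; C/G; F/E] holding=A
     unstack(E, F) → towers=[B/D; C/G/A; F] holding=E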